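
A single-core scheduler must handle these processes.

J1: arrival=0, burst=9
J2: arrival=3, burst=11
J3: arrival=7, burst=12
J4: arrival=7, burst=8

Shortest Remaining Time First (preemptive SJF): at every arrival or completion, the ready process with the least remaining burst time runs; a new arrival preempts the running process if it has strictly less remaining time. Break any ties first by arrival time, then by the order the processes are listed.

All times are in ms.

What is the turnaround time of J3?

Gantt: | J1 0-9 | J4 9-17 | J2 17-28 | J3 28-40 |
Completion: J1=9  J2=28  J3=40  J4=17
Turnaround (C−A): J1=9  J2=25  J3=33  J4=10
Turnaround(J3) = completion − arrival = 40 − 7 = 33

33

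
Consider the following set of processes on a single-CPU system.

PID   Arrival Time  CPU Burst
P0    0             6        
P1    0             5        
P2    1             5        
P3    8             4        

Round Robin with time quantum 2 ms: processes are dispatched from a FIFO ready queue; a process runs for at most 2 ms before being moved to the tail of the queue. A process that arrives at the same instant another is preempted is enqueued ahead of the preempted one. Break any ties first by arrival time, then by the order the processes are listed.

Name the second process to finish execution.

P1

Gantt: | P0 0-2 | P1 2-4 | P2 4-6 | P0 6-8 | P1 8-10 | P2 10-12 | P3 12-14 | P0 14-16 | P1 16-17 | P2 17-18 | P3 18-20 |
Completion: P0=16  P1=17  P2=18  P3=20
Turnaround (C−A): P0=16  P1=17  P2=17  P3=12
Finish order: P0 → P1 → P2 → P3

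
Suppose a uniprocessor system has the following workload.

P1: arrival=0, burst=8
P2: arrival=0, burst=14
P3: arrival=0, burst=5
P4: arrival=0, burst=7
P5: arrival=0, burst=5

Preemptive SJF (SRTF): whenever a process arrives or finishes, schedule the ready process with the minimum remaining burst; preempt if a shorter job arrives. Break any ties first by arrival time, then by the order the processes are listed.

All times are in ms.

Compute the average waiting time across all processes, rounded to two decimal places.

11.40

Schedule: | P3 0-5 | P5 5-10 | P4 10-17 | P1 17-25 | P2 25-39 |
Completion: P1=25  P2=39  P3=5  P4=17  P5=10
Turnaround (C−A): P1=25  P2=39  P3=5  P4=17  P5=10
Waiting times: P1=17, P2=25, P3=0, P4=10, P5=5
Average waiting = (17+25+0+10+5) / 5 = 57/5 = 11.40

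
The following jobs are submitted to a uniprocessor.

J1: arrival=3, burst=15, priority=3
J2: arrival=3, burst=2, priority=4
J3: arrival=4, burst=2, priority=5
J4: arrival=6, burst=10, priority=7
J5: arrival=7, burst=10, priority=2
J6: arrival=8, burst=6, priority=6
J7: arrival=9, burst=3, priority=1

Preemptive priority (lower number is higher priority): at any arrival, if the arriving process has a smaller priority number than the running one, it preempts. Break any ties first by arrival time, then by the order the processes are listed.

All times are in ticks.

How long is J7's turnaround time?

3

Schedule: | idle 0-3 | J1 3-7 | J5 7-9 | J7 9-12 | J5 12-20 | J1 20-31 | J2 31-33 | J3 33-35 | J6 35-41 | J4 41-51 |
Completion: J1=31  J2=33  J3=35  J4=51  J5=20  J6=41  J7=12
Turnaround(J7) = completion − arrival = 12 − 9 = 3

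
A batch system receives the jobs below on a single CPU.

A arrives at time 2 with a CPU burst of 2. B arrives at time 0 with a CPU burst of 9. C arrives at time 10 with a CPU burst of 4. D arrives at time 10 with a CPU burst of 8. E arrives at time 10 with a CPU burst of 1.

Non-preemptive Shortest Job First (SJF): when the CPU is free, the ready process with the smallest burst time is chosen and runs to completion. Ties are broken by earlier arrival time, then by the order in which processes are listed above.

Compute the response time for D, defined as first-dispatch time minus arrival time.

6

Gantt: | B 0-9 | A 9-11 | E 11-12 | C 12-16 | D 16-24 |
Completion: A=11  B=9  C=16  D=24  E=12
Turnaround (C−A): A=9  B=9  C=6  D=14  E=2
Response(D) = first start − arrival = 16 − 10 = 6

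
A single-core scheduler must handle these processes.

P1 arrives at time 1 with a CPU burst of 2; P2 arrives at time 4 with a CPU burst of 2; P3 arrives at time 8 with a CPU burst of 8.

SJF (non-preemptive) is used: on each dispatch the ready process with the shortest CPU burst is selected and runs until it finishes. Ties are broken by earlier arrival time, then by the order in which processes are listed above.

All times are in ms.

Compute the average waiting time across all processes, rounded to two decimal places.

0.00

Schedule: | idle 0-1 | P1 1-3 | idle 3-4 | P2 4-6 | idle 6-8 | P3 8-16 |
Completion: P1=3  P2=6  P3=16
Turnaround (C−A): P1=2  P2=2  P3=8
Waiting times: P1=0, P2=0, P3=0
Average waiting = (0+0+0) / 3 = 0/3 = 0.00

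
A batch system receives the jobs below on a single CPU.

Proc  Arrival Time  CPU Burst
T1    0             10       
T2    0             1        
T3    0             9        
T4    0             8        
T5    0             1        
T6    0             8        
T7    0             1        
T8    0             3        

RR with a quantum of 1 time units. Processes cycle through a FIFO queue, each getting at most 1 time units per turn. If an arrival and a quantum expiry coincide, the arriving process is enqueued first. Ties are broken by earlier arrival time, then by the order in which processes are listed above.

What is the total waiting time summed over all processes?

147

Gantt: | T1 0-1 | T2 1-2 | T3 2-3 | T4 3-4 | T5 4-5 | T6 5-6 | T7 6-7 | T8 7-8 | T1 8-9 | T3 9-10 | T4 10-11 | T6 11-12 | T8 12-13 | T1 13-14 | T3 14-15 | T4 15-16 | T6 16-17 | T8 17-18 | T1 18-19 | T3 19-20 | T4 20-21 | T6 21-22 | T1 22-23 | T3 23-24 | T4 24-25 | T6 25-26 | T1 26-27 | T3 27-28 | T4 28-29 | T6 29-30 | T1 30-31 | T3 31-32 | T4 32-33 | T6 33-34 | T1 34-35 | T3 35-36 | T4 36-37 | T6 37-38 | T1 38-39 | T3 39-40 | T1 40-41 |
Completion: T1=41  T2=2  T3=40  T4=37  T5=5  T6=38  T7=7  T8=18
Turnaround (C−A): T1=41  T2=2  T3=40  T4=37  T5=5  T6=38  T7=7  T8=18
Waiting = turnaround − burst: T1=31, T2=1, T3=31, T4=29, T5=4, T6=30, T7=6, T8=15
Total waiting = 31 + 1 + 31 + 29 + 4 + 30 + 6 + 15 = 147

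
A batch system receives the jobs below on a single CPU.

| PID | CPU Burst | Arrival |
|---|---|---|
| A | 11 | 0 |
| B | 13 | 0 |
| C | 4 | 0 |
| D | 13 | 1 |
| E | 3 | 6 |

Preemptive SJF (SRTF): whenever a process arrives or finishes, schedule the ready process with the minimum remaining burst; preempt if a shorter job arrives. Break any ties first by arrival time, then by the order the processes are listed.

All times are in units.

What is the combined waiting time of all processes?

Schedule: | C 0-4 | A 4-6 | E 6-9 | A 9-18 | B 18-31 | D 31-44 |
Completion: A=18  B=31  C=4  D=44  E=9
Turnaround (C−A): A=18  B=31  C=4  D=43  E=3
Waiting = turnaround − burst: A=7, B=18, C=0, D=30, E=0
Total waiting = 7 + 18 + 0 + 30 + 0 = 55

55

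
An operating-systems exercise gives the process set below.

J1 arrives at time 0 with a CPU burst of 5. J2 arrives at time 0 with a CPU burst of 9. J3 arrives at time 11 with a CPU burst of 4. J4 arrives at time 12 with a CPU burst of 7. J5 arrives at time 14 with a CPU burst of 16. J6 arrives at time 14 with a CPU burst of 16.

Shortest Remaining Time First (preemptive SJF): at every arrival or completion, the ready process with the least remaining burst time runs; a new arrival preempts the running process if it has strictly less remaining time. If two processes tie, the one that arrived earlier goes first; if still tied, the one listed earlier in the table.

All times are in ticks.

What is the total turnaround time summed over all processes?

109

Gantt: | J1 0-5 | J2 5-14 | J3 14-18 | J4 18-25 | J5 25-41 | J6 41-57 |
Completion: J1=5  J2=14  J3=18  J4=25  J5=41  J6=57
Turnaround (C−A): J1=5  J2=14  J3=7  J4=13  J5=27  J6=43
Turnaround = completion − arrival: J1=5, J2=14, J3=7, J4=13, J5=27, J6=43
Total turnaround = 5 + 14 + 7 + 13 + 27 + 43 = 109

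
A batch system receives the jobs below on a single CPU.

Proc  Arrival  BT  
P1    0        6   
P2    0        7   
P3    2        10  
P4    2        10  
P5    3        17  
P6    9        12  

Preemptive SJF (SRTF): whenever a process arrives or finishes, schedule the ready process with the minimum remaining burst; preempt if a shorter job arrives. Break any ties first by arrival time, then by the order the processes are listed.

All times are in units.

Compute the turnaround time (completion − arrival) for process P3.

21

Gantt: | P1 0-6 | P2 6-13 | P3 13-23 | P4 23-33 | P6 33-45 | P5 45-62 |
Completion: P1=6  P2=13  P3=23  P4=33  P5=62  P6=45
Turnaround(P3) = completion − arrival = 23 − 2 = 21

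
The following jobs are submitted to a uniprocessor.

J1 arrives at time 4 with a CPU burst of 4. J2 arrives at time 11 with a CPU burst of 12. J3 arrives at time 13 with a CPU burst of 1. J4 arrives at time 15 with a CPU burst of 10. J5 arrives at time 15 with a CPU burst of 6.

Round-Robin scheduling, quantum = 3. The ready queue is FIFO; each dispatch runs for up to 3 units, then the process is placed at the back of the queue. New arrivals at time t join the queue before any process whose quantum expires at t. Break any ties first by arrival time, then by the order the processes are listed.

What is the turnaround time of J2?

25

Schedule: | idle 0-4 | J1 4-8 | idle 8-11 | J2 11-14 | J3 14-15 | J2 15-18 | J4 18-21 | J5 21-24 | J2 24-27 | J4 27-30 | J5 30-33 | J2 33-36 | J4 36-40 |
Completion: J1=8  J2=36  J3=15  J4=40  J5=33
Turnaround(J2) = completion − arrival = 36 − 11 = 25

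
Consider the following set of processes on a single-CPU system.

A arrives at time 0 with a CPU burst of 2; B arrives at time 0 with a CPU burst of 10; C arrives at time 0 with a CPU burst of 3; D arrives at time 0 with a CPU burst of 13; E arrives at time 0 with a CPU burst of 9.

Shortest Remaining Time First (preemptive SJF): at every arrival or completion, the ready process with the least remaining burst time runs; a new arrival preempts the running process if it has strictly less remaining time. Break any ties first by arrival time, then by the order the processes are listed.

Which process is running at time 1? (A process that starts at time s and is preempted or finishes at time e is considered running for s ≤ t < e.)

Schedule: | A 0-2 | C 2-5 | E 5-14 | B 14-24 | D 24-37 |
Completion: A=2  B=24  C=5  D=37  E=14

A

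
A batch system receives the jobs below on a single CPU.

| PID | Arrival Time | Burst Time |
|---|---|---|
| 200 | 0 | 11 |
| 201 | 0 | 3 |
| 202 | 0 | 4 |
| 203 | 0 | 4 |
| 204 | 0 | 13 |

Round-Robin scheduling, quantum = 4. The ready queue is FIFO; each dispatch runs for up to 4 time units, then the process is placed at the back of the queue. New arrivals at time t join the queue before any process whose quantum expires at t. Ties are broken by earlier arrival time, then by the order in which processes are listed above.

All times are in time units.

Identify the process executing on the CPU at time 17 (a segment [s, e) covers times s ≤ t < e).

204

Schedule: | 200 0-4 | 201 4-7 | 202 7-11 | 203 11-15 | 204 15-19 | 200 19-23 | 204 23-27 | 200 27-30 | 204 30-35 |
Completion: 200=30  201=7  202=11  203=15  204=35
Turnaround (C−A): 200=30  201=7  202=11  203=15  204=35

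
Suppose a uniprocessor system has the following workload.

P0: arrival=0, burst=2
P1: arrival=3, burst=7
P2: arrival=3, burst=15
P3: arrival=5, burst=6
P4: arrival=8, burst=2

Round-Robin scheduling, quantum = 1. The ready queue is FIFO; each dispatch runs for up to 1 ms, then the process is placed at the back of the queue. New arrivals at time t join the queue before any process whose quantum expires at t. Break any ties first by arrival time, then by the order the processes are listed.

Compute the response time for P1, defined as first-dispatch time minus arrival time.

0

Schedule: | P0 0-2 | idle 2-3 | P1 3-4 | P2 4-5 | P1 5-6 | P3 6-7 | P2 7-8 | P1 8-9 | P3 9-10 | P4 10-11 | P2 11-12 | P1 12-13 | P3 13-14 | P4 14-15 | P2 15-16 | P1 16-17 | P3 17-18 | P2 18-19 | P1 19-20 | P3 20-21 | P2 21-22 | P1 22-23 | P3 23-24 | P2 24-33 |
Completion: P0=2  P1=23  P2=33  P3=24  P4=15
Response(P1) = first start − arrival = 3 − 3 = 0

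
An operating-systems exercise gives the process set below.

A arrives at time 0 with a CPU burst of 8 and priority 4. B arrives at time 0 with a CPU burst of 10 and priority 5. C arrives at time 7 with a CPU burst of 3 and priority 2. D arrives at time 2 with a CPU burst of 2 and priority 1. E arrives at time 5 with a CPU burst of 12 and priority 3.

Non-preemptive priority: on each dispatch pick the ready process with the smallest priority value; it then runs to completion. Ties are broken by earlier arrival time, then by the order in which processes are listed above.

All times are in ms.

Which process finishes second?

D

Timeline: | A 0-8 | D 8-10 | C 10-13 | E 13-25 | B 25-35 |
Completion: A=8  B=35  C=13  D=10  E=25
Finish order: A → D → C → E → B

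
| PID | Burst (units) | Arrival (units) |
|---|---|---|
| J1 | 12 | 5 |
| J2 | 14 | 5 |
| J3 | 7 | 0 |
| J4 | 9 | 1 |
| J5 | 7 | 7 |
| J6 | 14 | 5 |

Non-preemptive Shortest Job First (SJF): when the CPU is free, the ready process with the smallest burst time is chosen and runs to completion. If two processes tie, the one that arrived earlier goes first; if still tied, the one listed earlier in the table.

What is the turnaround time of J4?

22

Timeline: | J3 0-7 | J5 7-14 | J4 14-23 | J1 23-35 | J2 35-49 | J6 49-63 |
Completion: J1=35  J2=49  J3=7  J4=23  J5=14  J6=63
Turnaround (C−A): J1=30  J2=44  J3=7  J4=22  J5=7  J6=58
Turnaround(J4) = completion − arrival = 23 − 1 = 22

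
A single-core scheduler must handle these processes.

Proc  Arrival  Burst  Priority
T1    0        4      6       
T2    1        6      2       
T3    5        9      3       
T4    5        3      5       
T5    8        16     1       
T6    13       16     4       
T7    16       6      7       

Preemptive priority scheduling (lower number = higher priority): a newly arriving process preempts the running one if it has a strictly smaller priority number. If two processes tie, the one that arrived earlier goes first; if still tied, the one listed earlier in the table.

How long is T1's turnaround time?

54

Gantt: | T1 0-1 | T2 1-7 | T3 7-8 | T5 8-24 | T3 24-32 | T6 32-48 | T4 48-51 | T1 51-54 | T7 54-60 |
Completion: T1=54  T2=7  T3=32  T4=51  T5=24  T6=48  T7=60
Turnaround (C−A): T1=54  T2=6  T3=27  T4=46  T5=16  T6=35  T7=44
Turnaround(T1) = completion − arrival = 54 − 0 = 54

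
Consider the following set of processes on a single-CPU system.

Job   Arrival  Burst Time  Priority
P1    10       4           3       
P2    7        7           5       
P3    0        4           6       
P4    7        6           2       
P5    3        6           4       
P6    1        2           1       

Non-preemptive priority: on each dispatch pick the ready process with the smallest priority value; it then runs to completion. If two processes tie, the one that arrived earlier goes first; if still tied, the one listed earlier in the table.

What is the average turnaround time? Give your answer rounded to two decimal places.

Timeline: | P3 0-4 | P6 4-6 | P5 6-12 | P4 12-18 | P1 18-22 | P2 22-29 |
Completion: P1=22  P2=29  P3=4  P4=18  P5=12  P6=6
Turnaround (C−A): P1=12  P2=22  P3=4  P4=11  P5=9  P6=5
Turnaround times: P1=12, P2=22, P3=4, P4=11, P5=9, P6=5
Average turnaround = (12+22+4+11+9+5) / 6 = 63/6 = 10.50

10.50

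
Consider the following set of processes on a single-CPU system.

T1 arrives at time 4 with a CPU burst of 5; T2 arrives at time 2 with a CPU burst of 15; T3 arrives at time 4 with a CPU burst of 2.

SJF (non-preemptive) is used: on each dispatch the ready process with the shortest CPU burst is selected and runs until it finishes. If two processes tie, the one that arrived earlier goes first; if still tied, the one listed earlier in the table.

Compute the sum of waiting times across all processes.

28

Gantt: | idle 0-2 | T2 2-17 | T3 17-19 | T1 19-24 |
Completion: T1=24  T2=17  T3=19
Waiting = turnaround − burst: T1=15, T2=0, T3=13
Total waiting = 15 + 0 + 13 = 28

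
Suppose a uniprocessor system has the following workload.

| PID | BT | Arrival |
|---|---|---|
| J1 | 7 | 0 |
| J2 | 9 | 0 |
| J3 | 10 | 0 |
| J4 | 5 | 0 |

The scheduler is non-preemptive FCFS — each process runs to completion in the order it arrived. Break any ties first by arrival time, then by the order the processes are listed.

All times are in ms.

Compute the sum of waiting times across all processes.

Gantt: | J1 0-7 | J2 7-16 | J3 16-26 | J4 26-31 |
Completion: J1=7  J2=16  J3=26  J4=31
Turnaround (C−A): J1=7  J2=16  J3=26  J4=31
Waiting = turnaround − burst: J1=0, J2=7, J3=16, J4=26
Total waiting = 0 + 7 + 16 + 26 = 49

49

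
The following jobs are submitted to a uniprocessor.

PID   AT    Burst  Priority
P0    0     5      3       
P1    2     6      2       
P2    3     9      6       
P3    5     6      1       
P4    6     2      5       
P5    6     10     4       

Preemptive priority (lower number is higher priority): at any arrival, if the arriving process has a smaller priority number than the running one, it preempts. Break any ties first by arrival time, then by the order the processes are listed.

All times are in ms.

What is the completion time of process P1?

14

Gantt: | P0 0-2 | P1 2-5 | P3 5-11 | P1 11-14 | P0 14-17 | P5 17-27 | P4 27-29 | P2 29-38 |
Completion: P0=17  P1=14  P2=38  P3=11  P4=29  P5=27
Turnaround (C−A): P0=17  P1=12  P2=35  P3=6  P4=23  P5=21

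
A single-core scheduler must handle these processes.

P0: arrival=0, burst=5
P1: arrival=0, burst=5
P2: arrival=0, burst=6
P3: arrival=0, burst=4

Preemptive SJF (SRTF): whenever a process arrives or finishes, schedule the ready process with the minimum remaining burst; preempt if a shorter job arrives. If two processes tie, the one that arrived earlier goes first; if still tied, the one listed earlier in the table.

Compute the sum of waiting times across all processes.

27

Gantt: | P3 0-4 | P0 4-9 | P1 9-14 | P2 14-20 |
Completion: P0=9  P1=14  P2=20  P3=4
Turnaround (C−A): P0=9  P1=14  P2=20  P3=4
Waiting = turnaround − burst: P0=4, P1=9, P2=14, P3=0
Total waiting = 4 + 9 + 14 + 0 = 27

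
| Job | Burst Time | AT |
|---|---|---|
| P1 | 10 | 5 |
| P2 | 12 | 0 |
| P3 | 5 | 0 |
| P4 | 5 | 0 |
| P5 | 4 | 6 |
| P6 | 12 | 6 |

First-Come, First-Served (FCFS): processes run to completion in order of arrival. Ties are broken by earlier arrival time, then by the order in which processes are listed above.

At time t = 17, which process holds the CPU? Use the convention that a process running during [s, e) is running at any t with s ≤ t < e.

Schedule: | P2 0-12 | P3 12-17 | P4 17-22 | P1 22-32 | P5 32-36 | P6 36-48 |
Completion: P1=32  P2=12  P3=17  P4=22  P5=36  P6=48
Turnaround (C−A): P1=27  P2=12  P3=17  P4=22  P5=30  P6=42

P4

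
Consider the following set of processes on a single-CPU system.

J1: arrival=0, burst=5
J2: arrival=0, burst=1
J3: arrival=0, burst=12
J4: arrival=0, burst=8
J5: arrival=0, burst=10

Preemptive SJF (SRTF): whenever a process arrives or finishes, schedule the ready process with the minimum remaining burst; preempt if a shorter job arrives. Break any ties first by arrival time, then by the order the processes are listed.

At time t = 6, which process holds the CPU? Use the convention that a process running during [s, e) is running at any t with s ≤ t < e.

J4

Schedule: | J2 0-1 | J1 1-6 | J4 6-14 | J5 14-24 | J3 24-36 |
Completion: J1=6  J2=1  J3=36  J4=14  J5=24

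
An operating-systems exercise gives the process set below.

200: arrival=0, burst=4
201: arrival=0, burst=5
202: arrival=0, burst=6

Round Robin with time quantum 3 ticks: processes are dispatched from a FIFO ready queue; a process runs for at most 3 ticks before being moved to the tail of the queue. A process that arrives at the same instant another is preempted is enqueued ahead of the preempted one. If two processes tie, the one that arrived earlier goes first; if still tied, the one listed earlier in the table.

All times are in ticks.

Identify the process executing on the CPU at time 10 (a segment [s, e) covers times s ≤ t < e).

Schedule: | 200 0-3 | 201 3-6 | 202 6-9 | 200 9-10 | 201 10-12 | 202 12-15 |
Completion: 200=10  201=12  202=15

201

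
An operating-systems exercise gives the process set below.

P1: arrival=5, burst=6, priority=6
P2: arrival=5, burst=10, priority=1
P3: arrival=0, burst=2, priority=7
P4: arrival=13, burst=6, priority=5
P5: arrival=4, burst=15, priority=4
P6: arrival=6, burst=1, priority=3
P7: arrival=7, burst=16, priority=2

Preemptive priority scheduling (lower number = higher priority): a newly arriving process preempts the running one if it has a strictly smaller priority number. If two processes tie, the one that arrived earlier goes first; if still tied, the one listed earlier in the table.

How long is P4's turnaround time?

Gantt: | P3 0-2 | idle 2-4 | P5 4-5 | P2 5-15 | P7 15-31 | P6 31-32 | P5 32-46 | P4 46-52 | P1 52-58 |
Completion: P1=58  P2=15  P3=2  P4=52  P5=46  P6=32  P7=31
Turnaround(P4) = completion − arrival = 52 − 13 = 39

39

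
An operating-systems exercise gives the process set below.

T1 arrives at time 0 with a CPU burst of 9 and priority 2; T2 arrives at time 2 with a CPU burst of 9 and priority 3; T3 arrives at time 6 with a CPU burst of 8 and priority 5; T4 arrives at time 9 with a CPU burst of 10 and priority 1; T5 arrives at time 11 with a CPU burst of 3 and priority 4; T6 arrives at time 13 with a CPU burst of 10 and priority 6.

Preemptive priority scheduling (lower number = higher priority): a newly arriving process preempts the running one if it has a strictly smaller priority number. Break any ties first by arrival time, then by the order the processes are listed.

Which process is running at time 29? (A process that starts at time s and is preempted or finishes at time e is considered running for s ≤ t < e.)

Timeline: | T1 0-9 | T4 9-19 | T2 19-28 | T5 28-31 | T3 31-39 | T6 39-49 |
Completion: T1=9  T2=28  T3=39  T4=19  T5=31  T6=49
Turnaround (C−A): T1=9  T2=26  T3=33  T4=10  T5=20  T6=36

T5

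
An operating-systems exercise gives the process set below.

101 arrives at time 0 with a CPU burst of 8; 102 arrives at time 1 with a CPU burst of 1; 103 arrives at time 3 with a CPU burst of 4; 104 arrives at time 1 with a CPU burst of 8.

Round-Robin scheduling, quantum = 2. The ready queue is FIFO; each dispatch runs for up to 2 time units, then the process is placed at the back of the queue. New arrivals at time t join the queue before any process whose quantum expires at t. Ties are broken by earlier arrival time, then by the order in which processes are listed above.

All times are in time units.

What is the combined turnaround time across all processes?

53

Schedule: | 101 0-2 | 102 2-3 | 104 3-5 | 101 5-7 | 103 7-9 | 104 9-11 | 101 11-13 | 103 13-15 | 104 15-17 | 101 17-19 | 104 19-21 |
Completion: 101=19  102=3  103=15  104=21
Turnaround (C−A): 101=19  102=2  103=12  104=20
Turnaround = completion − arrival: 101=19, 102=2, 103=12, 104=20
Total turnaround = 19 + 2 + 12 + 20 = 53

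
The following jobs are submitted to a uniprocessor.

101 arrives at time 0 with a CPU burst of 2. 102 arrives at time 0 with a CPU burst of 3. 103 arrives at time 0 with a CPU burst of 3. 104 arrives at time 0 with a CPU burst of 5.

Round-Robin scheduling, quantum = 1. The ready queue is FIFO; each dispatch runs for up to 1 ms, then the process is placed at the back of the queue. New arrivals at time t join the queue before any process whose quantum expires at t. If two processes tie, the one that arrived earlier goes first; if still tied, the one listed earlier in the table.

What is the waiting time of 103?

7

Schedule: | 101 0-1 | 102 1-2 | 103 2-3 | 104 3-4 | 101 4-5 | 102 5-6 | 103 6-7 | 104 7-8 | 102 8-9 | 103 9-10 | 104 10-13 |
Completion: 101=5  102=9  103=10  104=13
Turnaround (C−A): 101=5  102=9  103=10  104=13
Waiting(103) = turnaround − burst = 10 − 3 = 7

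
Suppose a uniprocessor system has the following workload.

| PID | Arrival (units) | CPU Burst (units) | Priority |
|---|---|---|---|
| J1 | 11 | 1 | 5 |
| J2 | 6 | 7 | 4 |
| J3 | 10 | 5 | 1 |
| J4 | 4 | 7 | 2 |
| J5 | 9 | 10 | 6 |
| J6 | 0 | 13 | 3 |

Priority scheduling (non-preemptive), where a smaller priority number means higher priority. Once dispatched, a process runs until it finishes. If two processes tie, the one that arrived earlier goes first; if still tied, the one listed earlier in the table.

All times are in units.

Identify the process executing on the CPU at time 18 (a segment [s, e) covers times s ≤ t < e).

J4

Schedule: | J6 0-13 | J3 13-18 | J4 18-25 | J2 25-32 | J1 32-33 | J5 33-43 |
Completion: J1=33  J2=32  J3=18  J4=25  J5=43  J6=13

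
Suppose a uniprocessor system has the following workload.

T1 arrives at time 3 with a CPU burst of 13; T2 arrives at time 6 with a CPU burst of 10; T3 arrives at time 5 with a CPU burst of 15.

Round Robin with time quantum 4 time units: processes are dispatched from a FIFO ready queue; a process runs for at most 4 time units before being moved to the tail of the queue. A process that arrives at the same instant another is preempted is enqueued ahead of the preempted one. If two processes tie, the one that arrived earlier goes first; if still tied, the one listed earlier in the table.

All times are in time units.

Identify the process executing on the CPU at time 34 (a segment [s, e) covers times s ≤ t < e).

Schedule: | idle 0-3 | T1 3-7 | T3 7-11 | T2 11-15 | T1 15-19 | T3 19-23 | T2 23-27 | T1 27-31 | T3 31-35 | T2 35-37 | T1 37-38 | T3 38-41 |
Completion: T1=38  T2=37  T3=41

T3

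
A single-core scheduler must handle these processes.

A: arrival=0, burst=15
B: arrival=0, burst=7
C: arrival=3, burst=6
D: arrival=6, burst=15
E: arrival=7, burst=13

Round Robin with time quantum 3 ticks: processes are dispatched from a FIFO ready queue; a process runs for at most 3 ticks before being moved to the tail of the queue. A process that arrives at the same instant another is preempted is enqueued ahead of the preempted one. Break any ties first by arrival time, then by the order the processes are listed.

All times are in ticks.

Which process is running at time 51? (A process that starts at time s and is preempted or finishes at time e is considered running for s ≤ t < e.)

Gantt: | A 0-3 | B 3-6 | C 6-9 | A 9-12 | D 12-15 | B 15-18 | E 18-21 | C 21-24 | A 24-27 | D 27-30 | B 30-31 | E 31-34 | A 34-37 | D 37-40 | E 40-43 | A 43-46 | D 46-49 | E 49-52 | D 52-55 | E 55-56 |
Completion: A=46  B=31  C=24  D=55  E=56
Turnaround (C−A): A=46  B=31  C=21  D=49  E=49

E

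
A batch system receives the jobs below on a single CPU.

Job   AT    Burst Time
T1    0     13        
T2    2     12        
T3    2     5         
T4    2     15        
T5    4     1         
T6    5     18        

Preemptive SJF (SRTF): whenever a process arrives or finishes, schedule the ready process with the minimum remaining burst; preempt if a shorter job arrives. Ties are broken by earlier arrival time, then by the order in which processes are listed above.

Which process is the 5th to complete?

T4

Schedule: | T1 0-2 | T3 2-4 | T5 4-5 | T3 5-8 | T1 8-19 | T2 19-31 | T4 31-46 | T6 46-64 |
Completion: T1=19  T2=31  T3=8  T4=46  T5=5  T6=64
Finish order: T5 → T3 → T1 → T2 → T4 → T6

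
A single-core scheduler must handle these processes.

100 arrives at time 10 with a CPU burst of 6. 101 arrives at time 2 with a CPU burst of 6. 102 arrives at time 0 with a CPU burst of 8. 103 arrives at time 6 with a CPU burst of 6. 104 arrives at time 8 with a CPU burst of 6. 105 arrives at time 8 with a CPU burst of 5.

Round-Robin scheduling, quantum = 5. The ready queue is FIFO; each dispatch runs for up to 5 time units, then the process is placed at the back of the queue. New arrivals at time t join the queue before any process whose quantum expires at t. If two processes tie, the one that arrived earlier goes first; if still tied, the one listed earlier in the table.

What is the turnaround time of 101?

Schedule: | 102 0-5 | 101 5-10 | 102 10-13 | 103 13-18 | 104 18-23 | 105 23-28 | 100 28-33 | 101 33-34 | 103 34-35 | 104 35-36 | 100 36-37 |
Completion: 100=37  101=34  102=13  103=35  104=36  105=28
Turnaround (C−A): 100=27  101=32  102=13  103=29  104=28  105=20
Turnaround(101) = completion − arrival = 34 − 2 = 32

32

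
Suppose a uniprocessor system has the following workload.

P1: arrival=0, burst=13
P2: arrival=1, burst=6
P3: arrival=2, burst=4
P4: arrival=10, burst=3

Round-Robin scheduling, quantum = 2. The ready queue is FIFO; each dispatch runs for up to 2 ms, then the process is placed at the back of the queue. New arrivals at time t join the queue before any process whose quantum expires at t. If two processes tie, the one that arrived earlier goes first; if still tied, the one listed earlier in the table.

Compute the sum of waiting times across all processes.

38

Schedule: | P1 0-2 | P2 2-4 | P3 4-6 | P1 6-8 | P2 8-10 | P3 10-12 | P1 12-14 | P4 14-16 | P2 16-18 | P1 18-20 | P4 20-21 | P1 21-26 |
Completion: P1=26  P2=18  P3=12  P4=21
Waiting = turnaround − burst: P1=13, P2=11, P3=6, P4=8
Total waiting = 13 + 11 + 6 + 8 = 38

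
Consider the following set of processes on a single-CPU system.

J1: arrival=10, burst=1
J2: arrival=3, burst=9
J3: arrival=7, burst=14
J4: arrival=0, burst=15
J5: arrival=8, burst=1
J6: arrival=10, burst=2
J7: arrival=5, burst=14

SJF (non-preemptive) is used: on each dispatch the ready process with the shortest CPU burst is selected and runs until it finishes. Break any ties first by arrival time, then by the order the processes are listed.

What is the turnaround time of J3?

Schedule: | J4 0-15 | J5 15-16 | J1 16-17 | J6 17-19 | J2 19-28 | J7 28-42 | J3 42-56 |
Completion: J1=17  J2=28  J3=56  J4=15  J5=16  J6=19  J7=42
Turnaround (C−A): J1=7  J2=25  J3=49  J4=15  J5=8  J6=9  J7=37
Turnaround(J3) = completion − arrival = 56 − 7 = 49

49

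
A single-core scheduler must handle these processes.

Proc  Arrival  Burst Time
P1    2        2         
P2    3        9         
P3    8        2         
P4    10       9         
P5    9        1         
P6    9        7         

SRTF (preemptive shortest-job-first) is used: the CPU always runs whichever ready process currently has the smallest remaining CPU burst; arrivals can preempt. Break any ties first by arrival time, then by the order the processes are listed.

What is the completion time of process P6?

Gantt: | idle 0-2 | P1 2-4 | P2 4-8 | P3 8-10 | P5 10-11 | P2 11-16 | P6 16-23 | P4 23-32 |
Completion: P1=4  P2=16  P3=10  P4=32  P5=11  P6=23

23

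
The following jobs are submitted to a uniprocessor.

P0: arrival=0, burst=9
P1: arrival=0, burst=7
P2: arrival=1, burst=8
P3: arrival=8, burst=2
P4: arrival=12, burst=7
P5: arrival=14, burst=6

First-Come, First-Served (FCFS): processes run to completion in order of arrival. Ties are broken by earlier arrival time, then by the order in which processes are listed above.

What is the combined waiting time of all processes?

Timeline: | P0 0-9 | P1 9-16 | P2 16-24 | P3 24-26 | P4 26-33 | P5 33-39 |
Completion: P0=9  P1=16  P2=24  P3=26  P4=33  P5=39
Turnaround (C−A): P0=9  P1=16  P2=23  P3=18  P4=21  P5=25
Waiting = turnaround − burst: P0=0, P1=9, P2=15, P3=16, P4=14, P5=19
Total waiting = 0 + 9 + 15 + 16 + 14 + 19 = 73

73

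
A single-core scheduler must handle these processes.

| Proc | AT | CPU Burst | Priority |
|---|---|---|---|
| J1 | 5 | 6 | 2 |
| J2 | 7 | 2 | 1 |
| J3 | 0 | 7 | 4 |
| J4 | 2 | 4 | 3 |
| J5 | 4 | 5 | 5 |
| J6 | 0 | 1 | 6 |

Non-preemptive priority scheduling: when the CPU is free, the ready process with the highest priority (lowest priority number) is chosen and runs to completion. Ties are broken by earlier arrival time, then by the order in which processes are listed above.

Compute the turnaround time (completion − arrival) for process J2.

2

Timeline: | J3 0-7 | J2 7-9 | J1 9-15 | J4 15-19 | J5 19-24 | J6 24-25 |
Completion: J1=15  J2=9  J3=7  J4=19  J5=24  J6=25
Turnaround(J2) = completion − arrival = 9 − 7 = 2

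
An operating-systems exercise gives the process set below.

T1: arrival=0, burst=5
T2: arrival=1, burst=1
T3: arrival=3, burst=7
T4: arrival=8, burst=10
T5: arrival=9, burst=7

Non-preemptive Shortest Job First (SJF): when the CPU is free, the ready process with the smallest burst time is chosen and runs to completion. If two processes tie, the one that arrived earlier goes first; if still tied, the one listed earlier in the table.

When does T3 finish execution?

Gantt: | T1 0-5 | T2 5-6 | T3 6-13 | T5 13-20 | T4 20-30 |
Completion: T1=5  T2=6  T3=13  T4=30  T5=20
Turnaround (C−A): T1=5  T2=5  T3=10  T4=22  T5=11

13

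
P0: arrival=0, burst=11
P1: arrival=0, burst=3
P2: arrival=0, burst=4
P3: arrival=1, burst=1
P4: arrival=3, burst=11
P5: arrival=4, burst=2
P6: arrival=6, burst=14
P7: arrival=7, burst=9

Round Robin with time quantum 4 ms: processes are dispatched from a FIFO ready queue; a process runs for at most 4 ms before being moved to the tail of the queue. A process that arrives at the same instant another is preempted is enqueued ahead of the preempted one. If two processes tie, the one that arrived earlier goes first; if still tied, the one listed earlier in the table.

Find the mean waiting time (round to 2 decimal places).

20.63

Timeline: | P0 0-4 | P1 4-7 | P2 7-11 | P3 11-12 | P4 12-16 | P5 16-18 | P0 18-22 | P6 22-26 | P7 26-30 | P4 30-34 | P0 34-37 | P6 37-41 | P7 41-45 | P4 45-48 | P6 48-52 | P7 52-53 | P6 53-55 |
Completion: P0=37  P1=7  P2=11  P3=12  P4=48  P5=18  P6=55  P7=53
Turnaround (C−A): P0=37  P1=7  P2=11  P3=11  P4=45  P5=14  P6=49  P7=46
Waiting times: P0=26, P1=4, P2=7, P3=10, P4=34, P5=12, P6=35, P7=37
Average waiting = (26+4+7+10+34+12+35+37) / 8 = 165/8 = 20.63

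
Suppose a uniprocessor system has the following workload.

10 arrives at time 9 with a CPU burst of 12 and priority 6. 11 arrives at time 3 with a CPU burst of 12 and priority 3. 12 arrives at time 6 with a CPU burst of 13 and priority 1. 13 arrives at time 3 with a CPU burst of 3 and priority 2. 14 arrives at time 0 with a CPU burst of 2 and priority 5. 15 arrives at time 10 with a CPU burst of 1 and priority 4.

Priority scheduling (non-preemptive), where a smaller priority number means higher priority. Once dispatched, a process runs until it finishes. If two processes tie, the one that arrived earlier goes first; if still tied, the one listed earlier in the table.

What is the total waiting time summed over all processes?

60

Schedule: | 14 0-2 | idle 2-3 | 13 3-6 | 12 6-19 | 11 19-31 | 15 31-32 | 10 32-44 |
Completion: 10=44  11=31  12=19  13=6  14=2  15=32
Turnaround (C−A): 10=35  11=28  12=13  13=3  14=2  15=22
Waiting = turnaround − burst: 10=23, 11=16, 12=0, 13=0, 14=0, 15=21
Total waiting = 23 + 16 + 0 + 0 + 0 + 21 = 60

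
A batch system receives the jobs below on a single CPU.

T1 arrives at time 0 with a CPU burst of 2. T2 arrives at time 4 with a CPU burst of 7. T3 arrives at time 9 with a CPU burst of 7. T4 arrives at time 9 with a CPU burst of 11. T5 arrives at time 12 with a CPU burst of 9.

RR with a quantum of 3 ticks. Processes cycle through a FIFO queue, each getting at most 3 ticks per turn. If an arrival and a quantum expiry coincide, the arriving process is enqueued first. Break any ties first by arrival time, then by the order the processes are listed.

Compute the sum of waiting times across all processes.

Gantt: | T1 0-2 | idle 2-4 | T2 4-10 | T3 10-13 | T4 13-16 | T2 16-17 | T5 17-20 | T3 20-23 | T4 23-26 | T5 26-29 | T3 29-30 | T4 30-33 | T5 33-36 | T4 36-38 |
Completion: T1=2  T2=17  T3=30  T4=38  T5=36
Waiting = turnaround − burst: T1=0, T2=6, T3=14, T4=18, T5=15
Total waiting = 0 + 6 + 14 + 18 + 15 = 53

53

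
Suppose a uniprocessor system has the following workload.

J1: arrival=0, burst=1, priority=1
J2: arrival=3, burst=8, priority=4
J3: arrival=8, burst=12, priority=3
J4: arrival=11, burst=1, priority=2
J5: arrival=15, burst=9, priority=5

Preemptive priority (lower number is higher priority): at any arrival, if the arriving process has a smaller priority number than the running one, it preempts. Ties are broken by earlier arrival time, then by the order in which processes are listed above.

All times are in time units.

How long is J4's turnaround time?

1

Timeline: | J1 0-1 | idle 1-3 | J2 3-8 | J3 8-11 | J4 11-12 | J3 12-21 | J2 21-24 | J5 24-33 |
Completion: J1=1  J2=24  J3=21  J4=12  J5=33
Turnaround (C−A): J1=1  J2=21  J3=13  J4=1  J5=18
Turnaround(J4) = completion − arrival = 12 − 11 = 1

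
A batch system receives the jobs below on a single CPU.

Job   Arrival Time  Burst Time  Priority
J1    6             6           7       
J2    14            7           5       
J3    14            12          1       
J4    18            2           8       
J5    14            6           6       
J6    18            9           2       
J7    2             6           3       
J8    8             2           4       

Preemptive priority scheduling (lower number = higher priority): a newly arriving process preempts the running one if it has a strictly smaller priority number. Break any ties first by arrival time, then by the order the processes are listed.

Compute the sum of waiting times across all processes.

Gantt: | idle 0-2 | J7 2-8 | J8 8-10 | J1 10-14 | J3 14-26 | J6 26-35 | J2 35-42 | J5 42-48 | J1 48-50 | J4 50-52 |
Completion: J1=50  J2=42  J3=26  J4=52  J5=48  J6=35  J7=8  J8=10
Waiting = turnaround − burst: J1=38, J2=21, J3=0, J4=32, J5=28, J6=8, J7=0, J8=0
Total waiting = 38 + 21 + 0 + 32 + 28 + 8 + 0 + 0 = 127

127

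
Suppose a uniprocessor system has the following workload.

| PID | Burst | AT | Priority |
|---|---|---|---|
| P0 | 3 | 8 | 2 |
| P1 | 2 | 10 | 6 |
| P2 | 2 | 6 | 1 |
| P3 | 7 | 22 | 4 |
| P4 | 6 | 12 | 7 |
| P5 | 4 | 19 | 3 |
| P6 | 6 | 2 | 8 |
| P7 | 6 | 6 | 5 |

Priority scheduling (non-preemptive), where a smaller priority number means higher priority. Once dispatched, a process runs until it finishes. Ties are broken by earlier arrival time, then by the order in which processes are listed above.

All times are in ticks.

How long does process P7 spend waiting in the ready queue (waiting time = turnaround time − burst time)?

Timeline: | idle 0-2 | P6 2-8 | P2 8-10 | P0 10-13 | P7 13-19 | P5 19-23 | P3 23-30 | P1 30-32 | P4 32-38 |
Completion: P0=13  P1=32  P2=10  P3=30  P4=38  P5=23  P6=8  P7=19
Turnaround (C−A): P0=5  P1=22  P2=4  P3=8  P4=26  P5=4  P6=6  P7=13
Waiting(P7) = turnaround − burst = 13 − 6 = 7

7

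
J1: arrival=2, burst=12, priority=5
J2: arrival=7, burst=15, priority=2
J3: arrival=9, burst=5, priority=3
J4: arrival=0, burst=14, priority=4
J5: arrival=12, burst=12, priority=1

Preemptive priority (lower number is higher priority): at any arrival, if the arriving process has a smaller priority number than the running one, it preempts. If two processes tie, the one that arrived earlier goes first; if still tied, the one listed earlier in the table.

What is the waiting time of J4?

Timeline: | J4 0-7 | J2 7-12 | J5 12-24 | J2 24-34 | J3 34-39 | J4 39-46 | J1 46-58 |
Completion: J1=58  J2=34  J3=39  J4=46  J5=24
Turnaround (C−A): J1=56  J2=27  J3=30  J4=46  J5=12
Waiting(J4) = turnaround − burst = 46 − 14 = 32

32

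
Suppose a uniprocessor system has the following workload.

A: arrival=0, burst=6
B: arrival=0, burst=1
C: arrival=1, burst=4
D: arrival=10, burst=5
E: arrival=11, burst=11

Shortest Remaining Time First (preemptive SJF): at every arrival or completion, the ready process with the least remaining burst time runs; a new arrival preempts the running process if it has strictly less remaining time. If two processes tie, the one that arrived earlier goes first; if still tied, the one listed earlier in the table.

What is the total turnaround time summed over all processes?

Gantt: | B 0-1 | C 1-5 | A 5-11 | D 11-16 | E 16-27 |
Completion: A=11  B=1  C=5  D=16  E=27
Turnaround (C−A): A=11  B=1  C=4  D=6  E=16
Turnaround = completion − arrival: A=11, B=1, C=4, D=6, E=16
Total turnaround = 11 + 1 + 4 + 6 + 16 = 38

38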